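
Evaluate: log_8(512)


We need the exponent such that 8^? = 512
8^3 = 512
Therefore log_8(512) = 3

3


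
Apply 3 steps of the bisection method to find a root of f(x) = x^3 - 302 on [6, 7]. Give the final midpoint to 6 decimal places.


f(x) = x^3 - 302
f(6) = -86 < 0
f(7) = 41 > 0

Step 1: midpoint = (6.000000 + 7.000000)/2 = 6.500000
  f(6.500000) = -27.375000
  f(mid) < 0, so root is in [6.500000, 7.000000]

Step 2: midpoint = (6.500000 + 7.000000)/2 = 6.750000
  f(6.750000) = 5.546875
  f(mid) > 0, so root is in [6.500000, 6.750000]

Step 3: midpoint = (6.500000 + 6.750000)/2 = 6.625000
  f(6.625000) = -11.224609
  f(mid) < 0, so root is in [6.625000, 6.750000]

midpoint = 6.625000


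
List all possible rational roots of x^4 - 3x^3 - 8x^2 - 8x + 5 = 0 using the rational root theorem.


Rational root theorem: possible roots are ±p/q where:
  p divides the constant term (5): p ∈ {1, 5}
  q divides the leading coefficient (1): q ∈ {1}

All possible rational roots: -5, -1, 1, 5

-5, -1, 1, 5


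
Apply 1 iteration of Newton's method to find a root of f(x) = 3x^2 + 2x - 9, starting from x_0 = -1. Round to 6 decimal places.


Newton's method: x_(n+1) = x_n - f(x_n)/f'(x_n)
f(x) = 3x^2 + 2x - 9
f'(x) = 6x + 2

Iteration 1:
  f(-1.000000) = -8.000000
  f'(-1.000000) = -4.000000
  x_1 = -1.000000 - (-8.000000)/(-4.000000) = -3.000000

x_1 = -3.000000


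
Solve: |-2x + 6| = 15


An absolute value equation |expr| = 15 gives two cases:
Case 1: -2x + 6 = 15
  -2x = 9, so x = -9/2
Case 2: -2x + 6 = -15
  -2x = -21, so x = 21/2

x = -9/2, x = 21/2


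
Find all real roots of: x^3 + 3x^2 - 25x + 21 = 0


Let p(x) = x^3 + 3x^2 - 25x + 21. By the rational root theorem (leading coefficient 1), any rational root is an integer divisor of 21: try ±1, ±2, ... in turn.
Test x = 1: value = 0 ✓, so (x - 1) is a factor.
Synthetic division by (x - 1): bring down 1; 1(1) + 3 = 4; 4(1) - 25 = -21; (-21)(1) + 21 = 0 → quotient x^2 + 4x - 21, remainder 0.
Solve the quadratic x^2 + 4x - 21 = 0: discriminant = 4^2 - 4(1)(-21) = 16 + 84 = 100.
sqrt(100) = 10, so x = (-4 ± 10)/2: x = 3 or x = -7.

x = -7, x = 1, x = 3


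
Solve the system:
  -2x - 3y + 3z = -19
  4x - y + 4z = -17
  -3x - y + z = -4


Using Cramer's rule. Expand each determinant along the first row.
D  = (-2)*[(-1)*1 - 4*(-1)] - (-3)*[4*1 - 4*(-3)] + 3*[4*(-1) - (-1)*(-3)]
  = (-2)*(3) - (-3)*(16) + 3*(-7) = 21
Dx = (-19)*[(-1)*1 - 4*(-1)] - (-3)*[(-17)*1 - 4*(-4)] + 3*[(-17)*(-1) - (-1)*(-4)]
  = (-19)*(3) - (-3)*(-1) + 3*(13) = -21
Dy = (-2)*[(-17)*1 - 4*(-4)] - (-19)*[4*1 - 4*(-3)] + 3*[4*(-4) - (-17)*(-3)]
  = (-2)*(-1) - (-19)*(16) + 3*(-67) = 105
Dz = (-2)*[(-1)*(-4) - (-17)*(-1)] - (-3)*[4*(-4) - (-17)*(-3)] + (-19)*[4*(-1) - (-1)*(-3)]
  = (-2)*(-13) - (-3)*(-67) + (-19)*(-7) = -42
x = Dx/D = -21/21 = -1, y = Dy/D = 105/21 = 5, z = Dz/D = -42/21 = -2
Check eq1: (-2)(-1) + (-3)(5) + (3)(-2) = -19 = -19 ✓
Check eq2: (4)(-1) + (-1)(5) + (4)(-2) = -17 = -17 ✓
Check eq3: (-3)(-1) + (-1)(5) + (1)(-2) = -4 = -4 ✓

x = -1, y = 5, z = -2


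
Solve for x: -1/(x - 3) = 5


Multiply both sides by (x - 3): -1 = 5(x - 3)
Distribute: -1 = 5x - 15
5x = -1 + 15 = 14
x = 14/5

x = 14/5


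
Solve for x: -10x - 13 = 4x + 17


Starting with: -10x - 13 = 4x + 17
Move all x terms to left: (-10 - 4)x = 17 + 13
Simplify: -14x = 30
Divide both sides by -14: x = -15/7

x = -15/7


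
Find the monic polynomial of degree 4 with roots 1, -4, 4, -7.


A monic polynomial with roots 1, -4, 4, -7 is:
p(x) = (x - 1)(x + 4)(x - 4)(x + 7)
After multiplying by (x - 1): x - 1
After multiplying by (x + 4): x^2 + 3x - 4
After multiplying by (x - 4): x^3 - x^2 - 16x + 16
After multiplying by (x + 7): x^4 + 6x^3 - 23x^2 - 96x + 112

x^4 + 6x^3 - 23x^2 - 96x + 112


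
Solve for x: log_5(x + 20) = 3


Convert to exponential form: x + 20 = 5^3 = 125
x = 125 - 20 = 105
Check: log_5(105 + 20) = log_5(125) = log_5(125) = 3 ✓

x = 105


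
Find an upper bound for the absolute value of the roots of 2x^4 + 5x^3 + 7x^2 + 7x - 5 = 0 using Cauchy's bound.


Cauchy's bound: all roots r satisfy |r| <= 1 + max(|a_i/a_n|) for i = 0,...,n-1
where a_n is the leading coefficient.

Coefficients: [2, 5, 7, 7, -5]
Leading coefficient a_n = 2
Ratios |a_i/a_n|: 5/2, 7/2, 7/2, 5/2
Maximum ratio: 7/2
Cauchy's bound: |r| <= 1 + 7/2 = 9/2

Upper bound = 9/2


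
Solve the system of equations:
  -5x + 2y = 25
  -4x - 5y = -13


Using Cramer's rule:
Determinant D = (-5)(-5) - (-4)(2) = 25 + 8 = 33
Dx = (25)(-5) - (-13)(2) = -125 + 26 = -99
Dy = (-5)(-13) - (-4)(25) = 65 + 100 = 165
x = Dx/D = -99/33 = -3
y = Dy/D = 165/33 = 5

x = -3, y = 5


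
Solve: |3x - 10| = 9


An absolute value equation |expr| = 9 gives two cases:
Case 1: 3x - 10 = 9
  3x = 19, so x = 19/3
Case 2: 3x - 10 = -9
  3x = 1, so x = 1/3

x = 1/3, x = 19/3


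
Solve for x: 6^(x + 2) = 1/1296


Express both sides with the same base.
1/1296 = 6^(-4)
Since the bases match, equate exponents: x + 2 = -4
So x = -4 - (2) = -6

x = -6


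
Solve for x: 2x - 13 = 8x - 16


Starting with: 2x - 13 = 8x - 16
Move all x terms to left: (2 - 8)x = -16 + 13
Simplify: -6x = -3
Divide both sides by -6: x = 1/2

x = 1/2


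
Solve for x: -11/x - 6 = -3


Subtract -6 from both sides: -11/x = 3
Multiply both sides by x: -11 = 3 * x
Divide by 3: x = -11/3

x = -11/3


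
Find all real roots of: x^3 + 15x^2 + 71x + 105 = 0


Let p(x) = x^3 + 15x^2 + 71x + 105. By the rational root theorem (leading coefficient 1), any rational root is an integer divisor of 105: try ±1, ±2, ... in turn.
Test x = 1: value = 192 ≠ 0.
Test x = -1: value = 48 ≠ 0.
Test x = 3: value = 480 ≠ 0.
Test x = -3: value = 0 ✓, so (x + 3) is a factor.
Synthetic division by (x + 3): bring down 1; 1(-3) + 15 = 12; 12(-3) + 71 = 35; 35(-3) + 105 = 0 → quotient x^2 + 12x + 35, remainder 0.
Solve the quadratic x^2 + 12x + 35 = 0: discriminant = 12^2 - 4(1)(35) = 144 - 140 = 4.
sqrt(4) = 2, so x = (-12 ± 2)/2: x = -5 or x = -7.

x = -7, x = -5, x = -3


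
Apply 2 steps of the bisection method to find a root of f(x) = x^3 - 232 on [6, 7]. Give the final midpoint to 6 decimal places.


f(x) = x^3 - 232
f(6) = -16 < 0
f(7) = 111 > 0

Step 1: midpoint = (6.000000 + 7.000000)/2 = 6.500000
  f(6.500000) = 42.625000
  f(mid) > 0, so root is in [6.000000, 6.500000]

Step 2: midpoint = (6.000000 + 6.500000)/2 = 6.250000
  f(6.250000) = 12.140625
  f(mid) > 0, so root is in [6.000000, 6.250000]

midpoint = 6.250000


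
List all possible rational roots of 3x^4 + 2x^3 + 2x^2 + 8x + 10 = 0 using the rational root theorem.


Rational root theorem: possible roots are ±p/q where:
  p divides the constant term (10): p ∈ {1, 2, 5, 10}
  q divides the leading coefficient (3): q ∈ {1, 3}

All possible rational roots: -10, -5, -10/3, -2, -5/3, -1, -2/3, -1/3, 1/3, 2/3, 1, 5/3, 2, 10/3, 5, 10

-10, -5, -10/3, -2, -5/3, -1, -2/3, -1/3, 1/3, 2/3, 1, 5/3, 2, 10/3, 5, 10


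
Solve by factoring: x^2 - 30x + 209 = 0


We need two numbers that multiply to 209 and add to -30.
Those numbers are -19 and -11 (since (-19) * (-11) = 209 and (-19) + (-11) = -30).
So x^2 - 30x + 209 = (x - 19)(x - 11) = 0
Setting each factor to zero: x = 19 or x = 11

x = 11, x = 19


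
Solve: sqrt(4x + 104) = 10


Square both sides: 4x + 104 = 10^2 = 100
4x = 100 - 104 = -4
x = -1
Check: sqrt(4*(-1) + 104) = sqrt(100) = 10 ✓

x = -1


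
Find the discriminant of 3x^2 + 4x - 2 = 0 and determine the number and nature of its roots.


For ax^2 + bx + c = 0, discriminant D = b^2 - 4ac
Here a = 3, b = 4, c = -2
D = (4)^2 - 4(3)(-2) = 16 + 24 = 40

D = 40 > 0 but not a perfect square
The equation has 2 distinct real irrational roots.

Discriminant = 40, 2 distinct real irrational roots


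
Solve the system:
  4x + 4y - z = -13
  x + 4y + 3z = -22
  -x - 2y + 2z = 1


Using Cramer's rule. Expand each determinant along the first row.
D  = 4*[4*2 - 3*(-2)] - 4*[1*2 - 3*(-1)] + (-1)*[1*(-2) - 4*(-1)]
  = 4*(14) - 4*(5) + (-1)*(2) = 34
Dx = (-13)*[4*2 - 3*(-2)] - 4*[(-22)*2 - 3*1] + (-1)*[(-22)*(-2) - 4*1]
  = (-13)*(14) - 4*(-47) + (-1)*(40) = -34
Dy = 4*[(-22)*2 - 3*1] - (-13)*[1*2 - 3*(-1)] + (-1)*[1*1 - (-22)*(-1)]
  = 4*(-47) - (-13)*(5) + (-1)*(-21) = -102
Dz = 4*[4*1 - (-22)*(-2)] - 4*[1*1 - (-22)*(-1)] + (-13)*[1*(-2) - 4*(-1)]
  = 4*(-40) - 4*(-21) + (-13)*(2) = -102
x = Dx/D = -34/34 = -1, y = Dy/D = -102/34 = -3, z = Dz/D = -102/34 = -3
Check eq1: (4)(-1) + (4)(-3) + (-1)(-3) = -13 = -13 ✓
Check eq2: (1)(-1) + (4)(-3) + (3)(-3) = -22 = -22 ✓
Check eq3: (-1)(-1) + (-2)(-3) + (2)(-3) = 1 = 1 ✓

x = -1, y = -3, z = -3


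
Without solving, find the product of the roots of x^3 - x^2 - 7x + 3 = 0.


By Vieta's formulas for x^3 + bx^2 + cx + d = 0:
  r1 + r2 + r3 = -b/a = 1
  r1*r2 + r1*r3 + r2*r3 = c/a = -7
  r1*r2*r3 = -d/a = -3


Product = -3


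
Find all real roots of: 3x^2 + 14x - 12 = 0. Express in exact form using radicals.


Using the quadratic formula: x = (-b ± sqrt(b^2 - 4ac)) / (2a)
Here a = 3, b = 14, c = -12
Discriminant = b^2 - 4ac = 14^2 - 4(3)(-12) = 196 + 144 = 340
Since discriminant = 340 > 0, there are two real roots.
x = (-14 ± 2*sqrt(85)) / 6
Simplifying: x = (-7 ± sqrt(85)) / 3
Numerically: x ≈ 0.7398 or x ≈ -5.4065

x = (-7 + sqrt(85)) / 3 or x = (-7 - sqrt(85)) / 3


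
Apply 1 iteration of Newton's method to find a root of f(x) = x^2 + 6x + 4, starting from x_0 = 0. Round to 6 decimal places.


Newton's method: x_(n+1) = x_n - f(x_n)/f'(x_n)
f(x) = x^2 + 6x + 4
f'(x) = 2x + 6

Iteration 1:
  f(0.000000) = 4.000000
  f'(0.000000) = 6.000000
  x_1 = 0.000000 - (4.000000)/(6.000000) = -0.666667

x_1 = -0.666667


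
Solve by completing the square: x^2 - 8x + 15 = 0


Start: x^2 - 8x + 15 = 0
Move constant: x^2 - 8x = -15
Half of -8 is -4, squared is 16
Add 16 to both sides: x^2 - 8x + 16 = 1
(x - 4)^2 = 1
x - 4 = ±1
x = 4 + 1 = 5 or x = 4 - 1 = 3

x = 3, x = 5


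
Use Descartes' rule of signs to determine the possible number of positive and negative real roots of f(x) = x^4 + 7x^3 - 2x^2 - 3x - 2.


Descartes' rule of signs:

For positive roots, count sign changes in f(x) = x^4 + 7x^3 - 2x^2 - 3x - 2:
Signs of coefficients: +, +, -, -, -
Number of sign changes: 1
Possible positive real roots: 1

For negative roots, examine f(-x) = x^4 - 7x^3 - 2x^2 + 3x - 2:
Signs of coefficients: +, -, -, +, -
Number of sign changes: 3
Possible negative real roots: 3, 1

Positive roots: 1; Negative roots: 3 or 1


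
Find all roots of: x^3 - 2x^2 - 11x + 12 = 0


Let p(x) = x^3 - 2x^2 - 11x + 12. By the rational root theorem (leading coefficient 1), any rational root is an integer divisor of 12: try ±1, ±2, ... in turn.
Test x = 1: value = 0 ✓, so (x - 1) is a factor.
Synthetic division by (x - 1): bring down 1; 1(1) - 2 = -1; (-1)(1) - 11 = -12; (-12)(1) + 12 = 0 → quotient x^2 - x - 12, remainder 0.
Solve the quadratic x^2 - x - 12 = 0: discriminant = (-1)^2 - 4(1)(-12) = 1 + 48 = 49.
sqrt(49) = 7, so x = (1 ± 7)/2: x = 4 or x = -3.
Collecting all roots found:

x = -3, x = 1, x = 4


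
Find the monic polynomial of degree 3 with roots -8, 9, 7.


A monic polynomial with roots -8, 9, 7 is:
p(x) = (x + 8)(x - 9)(x - 7)
After multiplying by (x + 8): x + 8
After multiplying by (x - 9): x^2 - x - 72
After multiplying by (x - 7): x^3 - 8x^2 - 65x + 504

x^3 - 8x^2 - 65x + 504


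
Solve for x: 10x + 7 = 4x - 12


Starting with: 10x + 7 = 4x - 12
Move all x terms to left: (10 - 4)x = -12 - 7
Simplify: 6x = -19
Divide both sides by 6: x = -19/6

x = -19/6


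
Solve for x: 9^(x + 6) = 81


Express both sides with the same base.
81 = 9^2
Since the bases match, equate exponents: x + 6 = 2
So x = 2 - (6) = -4

x = -4


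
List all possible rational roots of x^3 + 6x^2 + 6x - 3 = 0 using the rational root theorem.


Rational root theorem: possible roots are ±p/q where:
  p divides the constant term (-3): p ∈ {1, 3}
  q divides the leading coefficient (1): q ∈ {1}

All possible rational roots: -3, -1, 1, 3

-3, -1, 1, 3


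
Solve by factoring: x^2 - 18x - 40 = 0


We need two numbers that multiply to -40 and add to -18.
Those numbers are -20 and 2 (since (-20) * 2 = -40 and (-20) + 2 = -18).
So x^2 - 18x - 40 = (x - 20)(x + 2) = 0
Setting each factor to zero: x = 20 or x = -2

x = -2, x = 20


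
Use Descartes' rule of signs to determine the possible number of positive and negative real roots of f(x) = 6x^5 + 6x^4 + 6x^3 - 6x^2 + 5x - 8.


Descartes' rule of signs:

For positive roots, count sign changes in f(x) = 6x^5 + 6x^4 + 6x^3 - 6x^2 + 5x - 8:
Signs of coefficients: +, +, +, -, +, -
Number of sign changes: 3
Possible positive real roots: 3, 1

For negative roots, examine f(-x) = -6x^5 + 6x^4 - 6x^3 - 6x^2 - 5x - 8:
Signs of coefficients: -, +, -, -, -, -
Number of sign changes: 2
Possible negative real roots: 2, 0

Positive roots: 3 or 1; Negative roots: 2 or 0


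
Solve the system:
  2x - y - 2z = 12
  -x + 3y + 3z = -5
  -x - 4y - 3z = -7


Using Cramer's rule. Expand each determinant along the first row.
D  = 2*[3*(-3) - 3*(-4)] - (-1)*[(-1)*(-3) - 3*(-1)] + (-2)*[(-1)*(-4) - 3*(-1)]
  = 2*(3) - (-1)*(6) + (-2)*(7) = -2
Dx = 12*[3*(-3) - 3*(-4)] - (-1)*[(-5)*(-3) - 3*(-7)] + (-2)*[(-5)*(-4) - 3*(-7)]
  = 12*(3) - (-1)*(36) + (-2)*(41) = -10
Dy = 2*[(-5)*(-3) - 3*(-7)] - 12*[(-1)*(-3) - 3*(-1)] + (-2)*[(-1)*(-7) - (-5)*(-1)]
  = 2*(36) - 12*(6) + (-2)*(2) = -4
Dz = 2*[3*(-7) - (-5)*(-4)] - (-1)*[(-1)*(-7) - (-5)*(-1)] + 12*[(-1)*(-4) - 3*(-1)]
  = 2*(-41) - (-1)*(2) + 12*(7) = 4
x = Dx/D = -10/-2 = 5, y = Dy/D = -4/-2 = 2, z = Dz/D = 4/-2 = -2
Check eq1: (2)(5) + (-1)(2) + (-2)(-2) = 12 = 12 ✓
Check eq2: (-1)(5) + (3)(2) + (3)(-2) = -5 = -5 ✓
Check eq3: (-1)(5) + (-4)(2) + (-3)(-2) = -7 = -7 ✓

x = 5, y = 2, z = -2


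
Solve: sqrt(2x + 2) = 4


Square both sides: 2x + 2 = 4^2 = 16
2x = 16 - 2 = 14
x = 7
Check: sqrt(2*7 + 2) = sqrt(16) = 4 ✓

x = 7


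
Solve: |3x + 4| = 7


An absolute value equation |expr| = 7 gives two cases:
Case 1: 3x + 4 = 7
  3x = 3, so x = 1
Case 2: 3x + 4 = -7
  3x = -11, so x = -11/3

x = -11/3, x = 1


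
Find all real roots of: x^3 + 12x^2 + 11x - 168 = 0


Let p(x) = x^3 + 12x^2 + 11x - 168. By the rational root theorem (leading coefficient 1), any rational root is an integer divisor of 168: try ±1, ±2, ... in turn.
Test x = 1: value = -144 ≠ 0.
Test x = -1: value = -168 ≠ 0.
Test x = 2: value = -90 ≠ 0.
Test x = -2: value = -150 ≠ 0.
Test x = 3: value = 0 ✓, so (x - 3) is a factor.
Synthetic division by (x - 3): bring down 1; 1(3) + 12 = 15; 15(3) + 11 = 56; 56(3) - 168 = 0 → quotient x^2 + 15x + 56, remainder 0.
Solve the quadratic x^2 + 15x + 56 = 0: discriminant = 15^2 - 4(1)(56) = 225 - 224 = 1.
sqrt(1) = 1, so x = (-15 ± 1)/2: x = -7 or x = -8.

x = -8, x = -7, x = 3


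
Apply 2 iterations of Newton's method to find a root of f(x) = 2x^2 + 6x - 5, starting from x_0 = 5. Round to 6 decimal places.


Newton's method: x_(n+1) = x_n - f(x_n)/f'(x_n)
f(x) = 2x^2 + 6x - 5
f'(x) = 4x + 6

Iteration 1:
  f(5.000000) = 75.000000
  f'(5.000000) = 26.000000
  x_1 = 5.000000 - (75.000000)/(26.000000) = 2.115385

Iteration 2:
  f(2.115385) = 16.642012
  f'(2.115385) = 14.461538
  x_2 = 2.115385 - (16.642012)/(14.461538) = 0.964607

x_2 = 0.964607


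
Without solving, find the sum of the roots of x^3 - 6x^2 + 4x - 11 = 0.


By Vieta's formulas for x^3 + bx^2 + cx + d = 0:
  r1 + r2 + r3 = -b/a = 6
  r1*r2 + r1*r3 + r2*r3 = c/a = 4
  r1*r2*r3 = -d/a = 11


Sum = 6


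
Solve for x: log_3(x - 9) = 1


Convert to exponential form: x - 9 = 3^1 = 3
x = 3 + 9 = 12
Check: log_3(12 - 9) = log_3(3) = log_3(3) = 1 ✓

x = 12


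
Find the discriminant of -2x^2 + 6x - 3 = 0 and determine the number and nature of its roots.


For ax^2 + bx + c = 0, discriminant D = b^2 - 4ac
Here a = -2, b = 6, c = -3
D = (6)^2 - 4(-2)(-3) = 36 - 24 = 12

D = 12 > 0 but not a perfect square
The equation has 2 distinct real irrational roots.

Discriminant = 12, 2 distinct real irrational roots


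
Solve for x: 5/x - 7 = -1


Subtract -7 from both sides: 5/x = 6
Multiply both sides by x: 5 = 6 * x
Divide by 6: x = 5/6

x = 5/6


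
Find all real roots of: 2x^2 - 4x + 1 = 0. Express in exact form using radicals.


Using the quadratic formula: x = (-b ± sqrt(b^2 - 4ac)) / (2a)
Here a = 2, b = -4, c = 1
Discriminant = b^2 - 4ac = (-4)^2 - 4(2)(1) = 16 - 8 = 8
Since discriminant = 8 > 0, there are two real roots.
x = (4 ± 2*sqrt(2)) / 4
Simplifying: x = (2 ± sqrt(2)) / 2
Numerically: x ≈ 1.7071 or x ≈ 0.2929

x = (2 + sqrt(2)) / 2 or x = (2 - sqrt(2)) / 2


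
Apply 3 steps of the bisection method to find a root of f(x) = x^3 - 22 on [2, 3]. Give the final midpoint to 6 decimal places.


f(x) = x^3 - 22
f(2) = -14 < 0
f(3) = 5 > 0

Step 1: midpoint = (2.000000 + 3.000000)/2 = 2.500000
  f(2.500000) = -6.375000
  f(mid) < 0, so root is in [2.500000, 3.000000]

Step 2: midpoint = (2.500000 + 3.000000)/2 = 2.750000
  f(2.750000) = -1.203125
  f(mid) < 0, so root is in [2.750000, 3.000000]

Step 3: midpoint = (2.750000 + 3.000000)/2 = 2.875000
  f(2.875000) = 1.763672
  f(mid) > 0, so root is in [2.750000, 2.875000]

midpoint = 2.875000


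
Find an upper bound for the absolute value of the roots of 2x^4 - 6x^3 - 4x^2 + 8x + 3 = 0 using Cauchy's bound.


Cauchy's bound: all roots r satisfy |r| <= 1 + max(|a_i/a_n|) for i = 0,...,n-1
where a_n is the leading coefficient.

Coefficients: [2, -6, -4, 8, 3]
Leading coefficient a_n = 2
Ratios |a_i/a_n|: 3, 2, 4, 3/2
Maximum ratio: 4
Cauchy's bound: |r| <= 1 + 4 = 5

Upper bound = 5


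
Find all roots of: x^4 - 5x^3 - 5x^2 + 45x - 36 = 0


Let p(x) = x^4 - 5x^3 - 5x^2 + 45x - 36. By the rational root theorem (leading coefficient 1), any rational root is an integer divisor of 36: try ±1, ±2, ... in turn.
Test x = 1: value = 0 ✓, so (x - 1) is a factor.
Synthetic division by (x - 1): bring down 1; 1(1) - 5 = -4; (-4)(1) - 5 = -9; (-9)(1) + 45 = 36; 36(1) - 36 = 0 → quotient x^3 - 4x^2 - 9x + 36, remainder 0.
Continue with the quotient x^3 - 4x^2 - 9x + 36 (candidates must divide 36; re-test x = 1 first in case it repeats).
Test x = 1: value = 24 ≠ 0.
Test x = -1: value = 40 ≠ 0.
Test x = 2: value = 10 ≠ 0.
Test x = -2: value = 30 ≠ 0.
Test x = 3: value = 0 ✓, so (x - 3) is a factor.
Synthetic division by (x - 3): bring down 1; 1(3) - 4 = -1; (-1)(3) - 9 = -12; (-12)(3) + 36 = 0 → quotient x^2 - x - 12, remainder 0.
Solve the quadratic x^2 - x - 12 = 0: discriminant = (-1)^2 - 4(1)(-12) = 1 + 48 = 49.
sqrt(49) = 7, so x = (1 ± 7)/2: x = 4 or x = -3.
Collecting all roots found:

x = -3, x = 1, x = 3, x = 4


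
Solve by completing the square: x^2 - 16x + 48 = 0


Start: x^2 - 16x + 48 = 0
Move constant: x^2 - 16x = -48
Half of -16 is -8, squared is 64
Add 64 to both sides: x^2 - 16x + 64 = 16
(x - 8)^2 = 16
x - 8 = ±4
x = 8 + 4 = 12 or x = 8 - 4 = 4

x = 4, x = 12


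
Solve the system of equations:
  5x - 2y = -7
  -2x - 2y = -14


Using Cramer's rule:
Determinant D = (5)(-2) - (-2)(-2) = -10 - 4 = -14
Dx = (-7)(-2) - (-14)(-2) = 14 - 28 = -14
Dy = (5)(-14) - (-2)(-7) = -70 - 14 = -84
x = Dx/D = -14/-14 = 1
y = Dy/D = -84/-14 = 6

x = 1, y = 6


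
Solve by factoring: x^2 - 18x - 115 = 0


We need two numbers that multiply to -115 and add to -18.
Those numbers are 5 and -23 (since 5 * (-23) = -115 and 5 + (-23) = -18).
So x^2 - 18x - 115 = (x + 5)(x - 23) = 0
Setting each factor to zero: x = -5 or x = 23

x = -5, x = 23


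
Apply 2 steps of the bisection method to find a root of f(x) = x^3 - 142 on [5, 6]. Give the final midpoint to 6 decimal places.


f(x) = x^3 - 142
f(5) = -17 < 0
f(6) = 74 > 0

Step 1: midpoint = (5.000000 + 6.000000)/2 = 5.500000
  f(5.500000) = 24.375000
  f(mid) > 0, so root is in [5.000000, 5.500000]

Step 2: midpoint = (5.000000 + 5.500000)/2 = 5.250000
  f(5.250000) = 2.703125
  f(mid) > 0, so root is in [5.000000, 5.250000]

midpoint = 5.250000


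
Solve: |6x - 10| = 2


An absolute value equation |expr| = 2 gives two cases:
Case 1: 6x - 10 = 2
  6x = 12, so x = 2
Case 2: 6x - 10 = -2
  6x = 8, so x = 4/3

x = 4/3, x = 2


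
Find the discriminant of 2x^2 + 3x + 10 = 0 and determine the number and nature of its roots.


For ax^2 + bx + c = 0, discriminant D = b^2 - 4ac
Here a = 2, b = 3, c = 10
D = (3)^2 - 4(2)(10) = 9 - 80 = -71

D = -71 < 0
The equation has no real roots (2 complex conjugate roots).

Discriminant = -71, no real roots (2 complex conjugate roots)


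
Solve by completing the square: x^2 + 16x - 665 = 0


Start: x^2 + 16x - 665 = 0
Move constant: x^2 + 16x = 665
Half of 16 is 8, squared is 64
Add 64 to both sides: x^2 + 16x + 64 = 729
(x + 8)^2 = 729
x + 8 = ±27
x = -8 + 27 = 19 or x = -8 - 27 = -35

x = -35, x = 19


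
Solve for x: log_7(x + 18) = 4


Convert to exponential form: x + 18 = 7^4 = 2401
x = 2401 - 18 = 2383
Check: log_7(2383 + 18) = log_7(2401) = log_7(2401) = 4 ✓

x = 2383


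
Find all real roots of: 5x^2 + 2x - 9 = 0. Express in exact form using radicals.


Using the quadratic formula: x = (-b ± sqrt(b^2 - 4ac)) / (2a)
Here a = 5, b = 2, c = -9
Discriminant = b^2 - 4ac = 2^2 - 4(5)(-9) = 4 + 180 = 184
Since discriminant = 184 > 0, there are two real roots.
x = (-2 ± 2*sqrt(46)) / 10
Simplifying: x = (-1 ± sqrt(46)) / 5
Numerically: x ≈ 1.1565 or x ≈ -1.5565

x = (-1 + sqrt(46)) / 5 or x = (-1 - sqrt(46)) / 5


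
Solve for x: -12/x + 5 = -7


Subtract 5 from both sides: -12/x = -12
Multiply both sides by x: -12 = -12 * x
Divide by -12: x = 1

x = 1


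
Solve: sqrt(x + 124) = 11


Square both sides: x + 124 = 11^2 = 121
x = 121 - 124 = -3
x = -3
Check: sqrt(1*(-3) + 124) = sqrt(121) = 11 ✓

x = -3


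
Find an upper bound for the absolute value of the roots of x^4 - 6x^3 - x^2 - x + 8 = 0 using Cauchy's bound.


Cauchy's bound: all roots r satisfy |r| <= 1 + max(|a_i/a_n|) for i = 0,...,n-1
where a_n is the leading coefficient.

Coefficients: [1, -6, -1, -1, 8]
Leading coefficient a_n = 1
Ratios |a_i/a_n|: 6, 1, 1, 8
Maximum ratio: 8
Cauchy's bound: |r| <= 1 + 8 = 9

Upper bound = 9


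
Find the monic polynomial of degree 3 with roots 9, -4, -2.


A monic polynomial with roots 9, -4, -2 is:
p(x) = (x - 9)(x + 4)(x + 2)
After multiplying by (x - 9): x - 9
After multiplying by (x + 4): x^2 - 5x - 36
After multiplying by (x + 2): x^3 - 3x^2 - 46x - 72

x^3 - 3x^2 - 46x - 72


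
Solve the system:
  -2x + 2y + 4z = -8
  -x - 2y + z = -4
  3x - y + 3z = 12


Using Cramer's rule. Expand each determinant along the first row.
D  = (-2)*[(-2)*3 - 1*(-1)] - 2*[(-1)*3 - 1*3] + 4*[(-1)*(-1) - (-2)*3]
  = (-2)*(-5) - 2*(-6) + 4*(7) = 50
Dx = (-8)*[(-2)*3 - 1*(-1)] - 2*[(-4)*3 - 1*12] + 4*[(-4)*(-1) - (-2)*12]
  = (-8)*(-5) - 2*(-24) + 4*(28) = 200
Dy = (-2)*[(-4)*3 - 1*12] - (-8)*[(-1)*3 - 1*3] + 4*[(-1)*12 - (-4)*3]
  = (-2)*(-24) - (-8)*(-6) + 4*(0) = 0
Dz = (-2)*[(-2)*12 - (-4)*(-1)] - 2*[(-1)*12 - (-4)*3] + (-8)*[(-1)*(-1) - (-2)*3]
  = (-2)*(-28) - 2*(0) + (-8)*(7) = 0
x = Dx/D = 200/50 = 4, y = Dy/D = 0/50 = 0, z = Dz/D = 0/50 = 0
Check eq1: (-2)(4) + (2)(0) + (4)(0) = -8 = -8 ✓
Check eq2: (-1)(4) + (-2)(0) + (1)(0) = -4 = -4 ✓
Check eq3: (3)(4) + (-1)(0) + (3)(0) = 12 = 12 ✓

x = 4, y = 0, z = 0


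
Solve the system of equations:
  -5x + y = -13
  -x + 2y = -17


Using Cramer's rule:
Determinant D = (-5)(2) - (-1)(1) = -10 + 1 = -9
Dx = (-13)(2) - (-17)(1) = -26 + 17 = -9
Dy = (-5)(-17) - (-1)(-13) = 85 - 13 = 72
x = Dx/D = -9/-9 = 1
y = Dy/D = 72/-9 = -8

x = 1, y = -8


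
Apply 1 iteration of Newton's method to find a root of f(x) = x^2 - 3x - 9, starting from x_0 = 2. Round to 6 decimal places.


Newton's method: x_(n+1) = x_n - f(x_n)/f'(x_n)
f(x) = x^2 - 3x - 9
f'(x) = 2x - 3

Iteration 1:
  f(2.000000) = -11.000000
  f'(2.000000) = 1.000000
  x_1 = 2.000000 - (-11.000000)/(1.000000) = 13.000000

x_1 = 13.000000


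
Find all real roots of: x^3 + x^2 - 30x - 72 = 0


Let p(x) = x^3 + x^2 - 30x - 72. By the rational root theorem (leading coefficient 1), any rational root is an integer divisor of 72: try ±1, ±2, ... in turn.
Test x = 1: value = -100 ≠ 0.
Test x = -1: value = -42 ≠ 0.
Test x = 2: value = -120 ≠ 0.
Test x = -2: value = -16 ≠ 0.
Test x = 3: value = -126 ≠ 0.
Test x = -3: value = 0 ✓, so (x + 3) is a factor.
Synthetic division by (x + 3): bring down 1; 1(-3) + 1 = -2; (-2)(-3) - 30 = -24; (-24)(-3) - 72 = 0 → quotient x^2 - 2x - 24, remainder 0.
Solve the quadratic x^2 - 2x - 24 = 0: discriminant = (-2)^2 - 4(1)(-24) = 4 + 96 = 100.
sqrt(100) = 10, so x = (2 ± 10)/2: x = 6 or x = -4.

x = -4, x = -3, x = 6


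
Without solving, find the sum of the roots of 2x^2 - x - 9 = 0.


By Vieta's formulas for ax^2 + bx + c = 0:
  Sum of roots = -b/a
  Product of roots = c/a

Here a = 2, b = -1, c = -9
Sum = -(-1)/2 = 1/2
Product = -9/2 = -9/2

Sum = 1/2


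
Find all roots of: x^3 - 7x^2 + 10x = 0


The constant term is 0, so x = 0 is a root. Factor out x:
  x^2 - 7x + 10 = 0
Solve the quadratic x^2 - 7x + 10 = 0: discriminant = (-7)^2 - 4(1)(10) = 49 - 40 = 9.
sqrt(9) = 3, so x = (7 ± 3)/2: x = 5 or x = 2.
Collecting all roots found:

x = 0, x = 2, x = 5


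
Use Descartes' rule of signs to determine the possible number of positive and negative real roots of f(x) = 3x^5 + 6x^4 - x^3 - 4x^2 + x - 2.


Descartes' rule of signs:

For positive roots, count sign changes in f(x) = 3x^5 + 6x^4 - x^3 - 4x^2 + x - 2:
Signs of coefficients: +, +, -, -, +, -
Number of sign changes: 3
Possible positive real roots: 3, 1

For negative roots, examine f(-x) = -3x^5 + 6x^4 + x^3 - 4x^2 - x - 2:
Signs of coefficients: -, +, +, -, -, -
Number of sign changes: 2
Possible negative real roots: 2, 0

Positive roots: 3 or 1; Negative roots: 2 or 0


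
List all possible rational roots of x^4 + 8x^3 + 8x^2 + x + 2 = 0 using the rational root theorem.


Rational root theorem: possible roots are ±p/q where:
  p divides the constant term (2): p ∈ {1, 2}
  q divides the leading coefficient (1): q ∈ {1}

All possible rational roots: -2, -1, 1, 2

-2, -1, 1, 2


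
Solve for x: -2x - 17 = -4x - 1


Starting with: -2x - 17 = -4x - 1
Move all x terms to left: (-2 + 4)x = -1 + 17
Simplify: 2x = 16
Divide both sides by 2: x = 8

x = 8


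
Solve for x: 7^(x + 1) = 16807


Express both sides with the same base.
16807 = 7^5
Since the bases match, equate exponents: x + 1 = 5
So x = 5 - (1) = 4

x = 4


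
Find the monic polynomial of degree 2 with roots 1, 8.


A monic polynomial with roots 1, 8 is:
p(x) = (x - 1)(x - 8)
After multiplying by (x - 1): x - 1
After multiplying by (x - 8): x^2 - 9x + 8

x^2 - 9x + 8


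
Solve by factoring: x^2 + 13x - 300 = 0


We need two numbers that multiply to -300 and add to 13.
Those numbers are 25 and -12 (since 25 * (-12) = -300 and 25 + (-12) = 13).
So x^2 + 13x - 300 = (x + 25)(x - 12) = 0
Setting each factor to zero: x = -25 or x = 12

x = -25, x = 12


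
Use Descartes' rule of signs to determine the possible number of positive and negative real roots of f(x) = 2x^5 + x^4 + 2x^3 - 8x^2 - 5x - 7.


Descartes' rule of signs:

For positive roots, count sign changes in f(x) = 2x^5 + x^4 + 2x^3 - 8x^2 - 5x - 7:
Signs of coefficients: +, +, +, -, -, -
Number of sign changes: 1
Possible positive real roots: 1

For negative roots, examine f(-x) = -2x^5 + x^4 - 2x^3 - 8x^2 + 5x - 7:
Signs of coefficients: -, +, -, -, +, -
Number of sign changes: 4
Possible negative real roots: 4, 2, 0

Positive roots: 1; Negative roots: 4 or 2 or 0


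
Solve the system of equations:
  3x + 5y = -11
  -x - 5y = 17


Using Cramer's rule:
Determinant D = (3)(-5) - (-1)(5) = -15 + 5 = -10
Dx = (-11)(-5) - (17)(5) = 55 - 85 = -30
Dy = (3)(17) - (-1)(-11) = 51 - 11 = 40
x = Dx/D = -30/-10 = 3
y = Dy/D = 40/-10 = -4

x = 3, y = -4


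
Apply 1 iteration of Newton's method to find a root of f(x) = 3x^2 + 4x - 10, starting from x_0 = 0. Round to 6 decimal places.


Newton's method: x_(n+1) = x_n - f(x_n)/f'(x_n)
f(x) = 3x^2 + 4x - 10
f'(x) = 6x + 4

Iteration 1:
  f(0.000000) = -10.000000
  f'(0.000000) = 4.000000
  x_1 = 0.000000 - (-10.000000)/(4.000000) = 2.500000

x_1 = 2.500000


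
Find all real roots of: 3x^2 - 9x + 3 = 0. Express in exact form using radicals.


Using the quadratic formula: x = (-b ± sqrt(b^2 - 4ac)) / (2a)
Here a = 3, b = -9, c = 3
Discriminant = b^2 - 4ac = (-9)^2 - 4(3)(3) = 81 - 36 = 45
Since discriminant = 45 > 0, there are two real roots.
x = (9 ± 3*sqrt(5)) / 6
Simplifying: x = (3 ± sqrt(5)) / 2
Numerically: x ≈ 2.6180 or x ≈ 0.3820

x = (3 + sqrt(5)) / 2 or x = (3 - sqrt(5)) / 2


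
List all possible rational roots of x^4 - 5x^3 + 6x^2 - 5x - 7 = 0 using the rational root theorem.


Rational root theorem: possible roots are ±p/q where:
  p divides the constant term (-7): p ∈ {1, 7}
  q divides the leading coefficient (1): q ∈ {1}

All possible rational roots: -7, -1, 1, 7

-7, -1, 1, 7


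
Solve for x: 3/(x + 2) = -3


Multiply both sides by (x + 2): 3 = -3(x + 2)
Distribute: 3 = -3x - 6
-3x = 3 + 6 = 9
x = -3

x = -3


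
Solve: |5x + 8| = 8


An absolute value equation |expr| = 8 gives two cases:
Case 1: 5x + 8 = 8
  5x = 0, so x = 0
Case 2: 5x + 8 = -8
  5x = -16, so x = -16/5

x = -16/5, x = 0


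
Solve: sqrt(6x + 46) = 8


Square both sides: 6x + 46 = 8^2 = 64
6x = 64 - 46 = 18
x = 3
Check: sqrt(6*3 + 46) = sqrt(64) = 8 ✓

x = 3


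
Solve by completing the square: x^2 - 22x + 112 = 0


Start: x^2 - 22x + 112 = 0
Move constant: x^2 - 22x = -112
Half of -22 is -11, squared is 121
Add 121 to both sides: x^2 - 22x + 121 = 9
(x - 11)^2 = 9
x - 11 = ±3
x = 11 + 3 = 14 or x = 11 - 3 = 8

x = 8, x = 14


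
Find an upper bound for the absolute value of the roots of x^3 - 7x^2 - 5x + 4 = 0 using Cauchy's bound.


Cauchy's bound: all roots r satisfy |r| <= 1 + max(|a_i/a_n|) for i = 0,...,n-1
where a_n is the leading coefficient.

Coefficients: [1, -7, -5, 4]
Leading coefficient a_n = 1
Ratios |a_i/a_n|: 7, 5, 4
Maximum ratio: 7
Cauchy's bound: |r| <= 1 + 7 = 8

Upper bound = 8


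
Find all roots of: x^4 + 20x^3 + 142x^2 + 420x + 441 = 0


Let p(x) = x^4 + 20x^3 + 142x^2 + 420x + 441. By the rational root theorem (leading coefficient 1), any rational root is an integer divisor of 441: try ±1, ±2, ... in turn.
Test x = 1: value = 1024 ≠ 0.
Test x = -1: value = 144 ≠ 0.
Test x = 3: value = 3600 ≠ 0.
Test x = -3: value = 0 ✓, so (x + 3) is a factor.
Synthetic division by (x + 3): bring down 1; 1(-3) + 20 = 17; 17(-3) + 142 = 91; 91(-3) + 420 = 147; 147(-3) + 441 = 0 → quotient x^3 + 17x^2 + 91x + 147, remainder 0.
Continue with the quotient x^3 + 17x^2 + 91x + 147 (candidates must divide 147; re-test x = -3 first in case it repeats).
Test x = -3: value = 0 ✓, so (x + 3) is a factor.
Synthetic division by (x + 3): bring down 1; 1(-3) + 17 = 14; 14(-3) + 91 = 49; 49(-3) + 147 = 0 → quotient x^2 + 14x + 49, remainder 0.
Solve the quadratic x^2 + 14x + 49 = 0: discriminant = 14^2 - 4(1)(49) = 196 - 196 = 0.
Discriminant = 0, so a double root: x = -14/2 = -7.
Collecting all roots found:

x = -7 (multiplicity 2), x = -3 (multiplicity 2)


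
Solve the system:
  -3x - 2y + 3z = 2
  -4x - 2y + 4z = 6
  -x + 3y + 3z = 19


Using Cramer's rule. Expand each determinant along the first row.
D  = (-3)*[(-2)*3 - 4*3] - (-2)*[(-4)*3 - 4*(-1)] + 3*[(-4)*3 - (-2)*(-1)]
  = (-3)*(-18) - (-2)*(-8) + 3*(-14) = -4
Dx = 2*[(-2)*3 - 4*3] - (-2)*[6*3 - 4*19] + 3*[6*3 - (-2)*19]
  = 2*(-18) - (-2)*(-58) + 3*(56) = 16
Dy = (-3)*[6*3 - 4*19] - 2*[(-4)*3 - 4*(-1)] + 3*[(-4)*19 - 6*(-1)]
  = (-3)*(-58) - 2*(-8) + 3*(-70) = -20
Dz = (-3)*[(-2)*19 - 6*3] - (-2)*[(-4)*19 - 6*(-1)] + 2*[(-4)*3 - (-2)*(-1)]
  = (-3)*(-56) - (-2)*(-70) + 2*(-14) = 0
x = Dx/D = 16/-4 = -4, y = Dy/D = -20/-4 = 5, z = Dz/D = 0/-4 = 0
Check eq1: (-3)(-4) + (-2)(5) + (3)(0) = 2 = 2 ✓
Check eq2: (-4)(-4) + (-2)(5) + (4)(0) = 6 = 6 ✓
Check eq3: (-1)(-4) + (3)(5) + (3)(0) = 19 = 19 ✓

x = -4, y = 5, z = 0


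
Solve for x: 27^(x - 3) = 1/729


Express both sides with the same base.
1/729 = 27^(-2)
Since the bases match, equate exponents: x - 3 = -2
So x = -2 - (-3) = 1

x = 1


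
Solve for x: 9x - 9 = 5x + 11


Starting with: 9x - 9 = 5x + 11
Move all x terms to left: (9 - 5)x = 11 + 9
Simplify: 4x = 20
Divide both sides by 4: x = 5

x = 5


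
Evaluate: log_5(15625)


We need the exponent such that 5^? = 15625
5^6 = 15625
Therefore log_5(15625) = 6

6


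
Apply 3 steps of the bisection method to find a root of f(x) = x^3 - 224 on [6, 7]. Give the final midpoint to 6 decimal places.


f(x) = x^3 - 224
f(6) = -8 < 0
f(7) = 119 > 0

Step 1: midpoint = (6.000000 + 7.000000)/2 = 6.500000
  f(6.500000) = 50.625000
  f(mid) > 0, so root is in [6.000000, 6.500000]

Step 2: midpoint = (6.000000 + 6.500000)/2 = 6.250000
  f(6.250000) = 20.140625
  f(mid) > 0, so root is in [6.000000, 6.250000]

Step 3: midpoint = (6.000000 + 6.250000)/2 = 6.125000
  f(6.125000) = 5.783203
  f(mid) > 0, so root is in [6.000000, 6.125000]

midpoint = 6.125000


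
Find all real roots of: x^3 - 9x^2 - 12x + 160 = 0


Let p(x) = x^3 - 9x^2 - 12x + 160. By the rational root theorem (leading coefficient 1), any rational root is an integer divisor of 160: try ±1, ±2, ... in turn.
Test x = 1: value = 140 ≠ 0.
Test x = -1: value = 162 ≠ 0.
Test x = 2: value = 108 ≠ 0.
Test x = -2: value = 140 ≠ 0.
Test x = 4: value = 32 ≠ 0.
Test x = -4: value = 0 ✓, so (x + 4) is a factor.
Synthetic division by (x + 4): bring down 1; 1(-4) - 9 = -13; (-13)(-4) - 12 = 40; 40(-4) + 160 = 0 → quotient x^2 - 13x + 40, remainder 0.
Solve the quadratic x^2 - 13x + 40 = 0: discriminant = (-13)^2 - 4(1)(40) = 169 - 160 = 9.
sqrt(9) = 3, so x = (13 ± 3)/2: x = 8 or x = 5.

x = -4, x = 5, x = 8


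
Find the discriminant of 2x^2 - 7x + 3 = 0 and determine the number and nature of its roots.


For ax^2 + bx + c = 0, discriminant D = b^2 - 4ac
Here a = 2, b = -7, c = 3
D = (-7)^2 - 4(2)(3) = 49 - 24 = 25

D = 25 > 0 and is a perfect square (sqrt = 5)
The equation has 2 distinct real rational roots.

Discriminant = 25, 2 distinct real rational roots


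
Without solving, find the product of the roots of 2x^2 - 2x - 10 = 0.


By Vieta's formulas for ax^2 + bx + c = 0:
  Sum of roots = -b/a
  Product of roots = c/a

Here a = 2, b = -2, c = -10
Sum = -(-2)/2 = 1
Product = -10/2 = -5

Product = -5


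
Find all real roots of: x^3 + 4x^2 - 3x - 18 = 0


Let p(x) = x^3 + 4x^2 - 3x - 18. By the rational root theorem (leading coefficient 1), any rational root is an integer divisor of 18: try ±1, ±2, ... in turn.
Test x = 1: value = -16 ≠ 0.
Test x = -1: value = -12 ≠ 0.
Test x = 2: value = 0 ✓, so (x - 2) is a factor.
Synthetic division by (x - 2): bring down 1; 1(2) + 4 = 6; 6(2) - 3 = 9; 9(2) - 18 = 0 → quotient x^2 + 6x + 9, remainder 0.
Solve the quadratic x^2 + 6x + 9 = 0: discriminant = 6^2 - 4(1)(9) = 36 - 36 = 0.
Discriminant = 0, so a double root: x = -6/2 = -3.

x = -3 (multiplicity 2), x = 2


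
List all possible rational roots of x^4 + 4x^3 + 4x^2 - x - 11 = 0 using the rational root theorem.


Rational root theorem: possible roots are ±p/q where:
  p divides the constant term (-11): p ∈ {1, 11}
  q divides the leading coefficient (1): q ∈ {1}

All possible rational roots: -11, -1, 1, 11

-11, -1, 1, 11


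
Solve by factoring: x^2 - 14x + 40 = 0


We need two numbers that multiply to 40 and add to -14.
Those numbers are -10 and -4 (since (-10) * (-4) = 40 and (-10) + (-4) = -14).
So x^2 - 14x + 40 = (x - 10)(x - 4) = 0
Setting each factor to zero: x = 10 or x = 4

x = 4, x = 10


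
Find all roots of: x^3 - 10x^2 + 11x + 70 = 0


Let p(x) = x^3 - 10x^2 + 11x + 70. By the rational root theorem (leading coefficient 1), any rational root is an integer divisor of 70: try ±1, ±2, ... in turn.
Test x = 1: value = 72 ≠ 0.
Test x = -1: value = 48 ≠ 0.
Test x = 2: value = 60 ≠ 0.
Test x = -2: value = 0 ✓, so (x + 2) is a factor.
Synthetic division by (x + 2): bring down 1; 1(-2) - 10 = -12; (-12)(-2) + 11 = 35; 35(-2) + 70 = 0 → quotient x^2 - 12x + 35, remainder 0.
Solve the quadratic x^2 - 12x + 35 = 0: discriminant = (-12)^2 - 4(1)(35) = 144 - 140 = 4.
sqrt(4) = 2, so x = (12 ± 2)/2: x = 7 or x = 5.
Collecting all roots found:

x = -2, x = 5, x = 7


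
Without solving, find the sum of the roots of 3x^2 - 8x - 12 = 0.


By Vieta's formulas for ax^2 + bx + c = 0:
  Sum of roots = -b/a
  Product of roots = c/a

Here a = 3, b = -8, c = -12
Sum = -(-8)/3 = 8/3
Product = -12/3 = -4

Sum = 8/3


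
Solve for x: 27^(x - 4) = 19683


Express both sides with the same base.
19683 = 27^3
Since the bases match, equate exponents: x - 4 = 3
So x = 3 - (-4) = 7

x = 7


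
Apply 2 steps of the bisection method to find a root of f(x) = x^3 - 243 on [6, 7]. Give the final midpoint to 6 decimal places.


f(x) = x^3 - 243
f(6) = -27 < 0
f(7) = 100 > 0

Step 1: midpoint = (6.000000 + 7.000000)/2 = 6.500000
  f(6.500000) = 31.625000
  f(mid) > 0, so root is in [6.000000, 6.500000]

Step 2: midpoint = (6.000000 + 6.500000)/2 = 6.250000
  f(6.250000) = 1.140625
  f(mid) > 0, so root is in [6.000000, 6.250000]

midpoint = 6.250000


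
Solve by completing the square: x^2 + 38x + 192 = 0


Start: x^2 + 38x + 192 = 0
Move constant: x^2 + 38x = -192
Half of 38 is 19, squared is 361
Add 361 to both sides: x^2 + 38x + 361 = 169
(x + 19)^2 = 169
x + 19 = ±13
x = -19 + 13 = -6 or x = -19 - 13 = -32

x = -32, x = -6


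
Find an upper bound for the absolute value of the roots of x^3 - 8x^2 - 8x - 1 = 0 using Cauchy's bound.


Cauchy's bound: all roots r satisfy |r| <= 1 + max(|a_i/a_n|) for i = 0,...,n-1
where a_n is the leading coefficient.

Coefficients: [1, -8, -8, -1]
Leading coefficient a_n = 1
Ratios |a_i/a_n|: 8, 8, 1
Maximum ratio: 8
Cauchy's bound: |r| <= 1 + 8 = 9

Upper bound = 9


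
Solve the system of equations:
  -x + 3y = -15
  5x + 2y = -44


Using Cramer's rule:
Determinant D = (-1)(2) - (5)(3) = -2 - 15 = -17
Dx = (-15)(2) - (-44)(3) = -30 + 132 = 102
Dy = (-1)(-44) - (5)(-15) = 44 + 75 = 119
x = Dx/D = 102/-17 = -6
y = Dy/D = 119/-17 = -7

x = -6, y = -7


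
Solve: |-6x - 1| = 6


An absolute value equation |expr| = 6 gives two cases:
Case 1: -6x - 1 = 6
  -6x = 7, so x = -7/6
Case 2: -6x - 1 = -6
  -6x = -5, so x = 5/6

x = -7/6, x = 5/6


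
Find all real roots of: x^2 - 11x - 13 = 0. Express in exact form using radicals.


Using the quadratic formula: x = (-b ± sqrt(b^2 - 4ac)) / (2a)
Here a = 1, b = -11, c = -13
Discriminant = b^2 - 4ac = (-11)^2 - 4(1)(-13) = 121 + 52 = 173
Since discriminant = 173 > 0, there are two real roots.
x = (11 ± sqrt(173)) / 2
Numerically: x ≈ 12.0765 or x ≈ -1.0765

x = (11 + sqrt(173)) / 2 or x = (11 - sqrt(173)) / 2


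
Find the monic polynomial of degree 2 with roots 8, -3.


A monic polynomial with roots 8, -3 is:
p(x) = (x - 8)(x + 3)
After multiplying by (x - 8): x - 8
After multiplying by (x + 3): x^2 - 5x - 24

x^2 - 5x - 24


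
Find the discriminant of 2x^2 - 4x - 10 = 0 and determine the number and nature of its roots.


For ax^2 + bx + c = 0, discriminant D = b^2 - 4ac
Here a = 2, b = -4, c = -10
D = (-4)^2 - 4(2)(-10) = 16 + 80 = 96

D = 96 > 0 but not a perfect square
The equation has 2 distinct real irrational roots.

Discriminant = 96, 2 distinct real irrational roots


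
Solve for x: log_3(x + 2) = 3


Convert to exponential form: x + 2 = 3^3 = 27
x = 27 - 2 = 25
Check: log_3(25 + 2) = log_3(27) = log_3(27) = 3 ✓

x = 25


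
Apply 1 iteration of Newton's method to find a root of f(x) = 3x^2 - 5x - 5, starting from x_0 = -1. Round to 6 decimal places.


Newton's method: x_(n+1) = x_n - f(x_n)/f'(x_n)
f(x) = 3x^2 - 5x - 5
f'(x) = 6x - 5

Iteration 1:
  f(-1.000000) = 3.000000
  f'(-1.000000) = -11.000000
  x_1 = -1.000000 - (3.000000)/(-11.000000) = -0.727273

x_1 = -0.727273
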